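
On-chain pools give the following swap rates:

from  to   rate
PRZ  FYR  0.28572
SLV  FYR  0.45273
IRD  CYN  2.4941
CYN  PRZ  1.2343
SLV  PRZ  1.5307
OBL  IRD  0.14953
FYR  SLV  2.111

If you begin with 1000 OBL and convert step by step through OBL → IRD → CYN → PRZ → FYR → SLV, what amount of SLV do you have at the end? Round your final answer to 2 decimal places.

277.65

1000 OBL × 0.14953 = 149.53 IRD
149.53 IRD × 2.4941 = 372.942773 CYN
372.942773 CYN × 1.2343 = 460.3232647139 PRZ
460.3232647139 PRZ × 0.28572 = 131.523563194055508 FYR
131.523563194055508 FYR × 2.111 = 277.646241902651177388 SLV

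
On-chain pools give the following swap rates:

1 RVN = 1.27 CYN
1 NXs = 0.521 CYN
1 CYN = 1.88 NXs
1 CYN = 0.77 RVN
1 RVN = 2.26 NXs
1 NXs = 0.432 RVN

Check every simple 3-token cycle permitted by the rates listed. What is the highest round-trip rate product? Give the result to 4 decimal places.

1.0314

CYN→NXs→RVN→CYN: 1.88 × 0.432 × 1.27 = 1.03144
CYN→RVN→NXs→CYN: 0.77 × 2.26 × 0.521 = 0.90664
Maximum is CYN→NXs→RVN→CYN at 1.0314; arbitrage exists.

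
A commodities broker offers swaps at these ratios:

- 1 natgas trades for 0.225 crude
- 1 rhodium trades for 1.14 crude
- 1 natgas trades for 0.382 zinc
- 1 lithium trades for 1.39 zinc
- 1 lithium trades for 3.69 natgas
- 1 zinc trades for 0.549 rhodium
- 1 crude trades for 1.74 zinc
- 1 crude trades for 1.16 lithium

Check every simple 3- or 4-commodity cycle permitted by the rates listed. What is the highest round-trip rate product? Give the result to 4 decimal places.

1.0890

rhodium→crude→zinc→rhodium: 1.14 × 1.74 × 0.549 = 1.08900
rhodium→crude→lithium→zinc→rhodium: 1.14 × 1.16 × 1.39 × 0.549 = 1.00914
natgas→crude→lithium→natgas: 0.225 × 1.16 × 3.69 = 0.96309
Maximum is rhodium→crude→zinc→rhodium at 1.0890; arbitrage exists.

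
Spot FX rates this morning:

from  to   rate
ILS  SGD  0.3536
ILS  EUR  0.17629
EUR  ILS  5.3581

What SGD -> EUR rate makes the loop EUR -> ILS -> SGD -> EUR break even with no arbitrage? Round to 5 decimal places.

0.52781

Known legs of the cycle: 5.3581 × 0.3536 = 1.89462416
For no arbitrage the full-cycle product must be 1, so the missing rate is 1 / 1.89462416 ≈ 0.5278092.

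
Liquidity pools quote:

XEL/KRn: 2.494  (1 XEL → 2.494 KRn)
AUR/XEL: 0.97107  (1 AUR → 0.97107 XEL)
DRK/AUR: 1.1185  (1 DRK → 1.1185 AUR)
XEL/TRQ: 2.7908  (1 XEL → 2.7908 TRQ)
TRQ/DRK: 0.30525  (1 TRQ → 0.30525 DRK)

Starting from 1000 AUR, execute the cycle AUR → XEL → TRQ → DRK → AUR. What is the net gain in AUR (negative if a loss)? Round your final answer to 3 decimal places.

1000 AUR × 0.97107 = 971.07 XEL
971.07 XEL × 2.7908 = 2710.062156 TRQ
2710.062156 TRQ × 0.30525 = 827.246473119 DRK
827.246473119 DRK × 1.1185 = 925.2751801836015 AUR
Net change: 925.2751801836015 − 1000 = -74.7248198163985 AUR

-74.725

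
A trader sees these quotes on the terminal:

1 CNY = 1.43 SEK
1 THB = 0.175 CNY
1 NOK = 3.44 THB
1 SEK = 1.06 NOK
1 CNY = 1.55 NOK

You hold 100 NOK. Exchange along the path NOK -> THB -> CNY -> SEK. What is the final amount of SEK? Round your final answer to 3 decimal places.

86.086

100 NOK × 3.44 = 344 THB
344 THB × 0.175 = 60.2 CNY
60.2 CNY × 1.43 = 86.086 SEK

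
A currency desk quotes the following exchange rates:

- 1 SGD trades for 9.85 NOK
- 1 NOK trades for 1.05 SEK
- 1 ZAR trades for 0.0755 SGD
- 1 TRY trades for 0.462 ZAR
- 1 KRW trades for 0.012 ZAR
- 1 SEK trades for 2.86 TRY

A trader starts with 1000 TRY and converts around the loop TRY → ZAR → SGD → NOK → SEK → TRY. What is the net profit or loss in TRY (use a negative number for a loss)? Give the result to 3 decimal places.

31.764

1000 TRY × 0.462 = 462 ZAR
462 ZAR × 0.0755 = 34.881 SGD
34.881 SGD × 9.85 = 343.57785 NOK
343.57785 NOK × 1.05 = 360.7567425 SEK
360.7567425 SEK × 2.86 = 1031.76428355 TRY
Net change: 1031.76428355 − 1000 = 31.76428355 TRY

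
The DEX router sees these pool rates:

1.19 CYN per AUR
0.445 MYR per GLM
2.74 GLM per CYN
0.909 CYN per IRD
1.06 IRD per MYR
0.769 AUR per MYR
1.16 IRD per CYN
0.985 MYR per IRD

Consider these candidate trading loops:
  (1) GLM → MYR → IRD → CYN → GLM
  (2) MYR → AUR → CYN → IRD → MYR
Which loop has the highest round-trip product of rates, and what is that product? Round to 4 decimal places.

1.1748

(1) 0.445 × 1.06 × 0.909 × 2.74 = 1.17484
(2) 0.769 × 1.19 × 1.16 × 0.985 = 1.04560
Highest is cycle (1) at 1.1748 (>1, arbitrage).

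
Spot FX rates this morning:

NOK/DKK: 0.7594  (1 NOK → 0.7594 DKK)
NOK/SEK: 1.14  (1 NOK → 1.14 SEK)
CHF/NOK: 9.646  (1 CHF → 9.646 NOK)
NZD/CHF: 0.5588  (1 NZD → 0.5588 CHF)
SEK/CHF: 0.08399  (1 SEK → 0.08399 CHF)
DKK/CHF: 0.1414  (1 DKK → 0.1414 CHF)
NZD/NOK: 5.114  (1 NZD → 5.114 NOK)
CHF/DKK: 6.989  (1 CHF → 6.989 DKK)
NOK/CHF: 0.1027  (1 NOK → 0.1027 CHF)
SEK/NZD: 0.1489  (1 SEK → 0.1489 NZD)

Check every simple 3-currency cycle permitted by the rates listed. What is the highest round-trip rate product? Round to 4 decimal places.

CHF→NOK→DKK→CHF: 9.646 × 0.7594 × 0.1414 = 1.03578
CHF→NOK→SEK→CHF: 9.646 × 1.14 × 0.08399 = 0.92359
SEK→NZD→NOK→SEK: 0.1489 × 5.114 × 1.14 = 0.86808
Maximum is CHF→NOK→DKK→CHF at 1.0358; arbitrage exists.

1.0358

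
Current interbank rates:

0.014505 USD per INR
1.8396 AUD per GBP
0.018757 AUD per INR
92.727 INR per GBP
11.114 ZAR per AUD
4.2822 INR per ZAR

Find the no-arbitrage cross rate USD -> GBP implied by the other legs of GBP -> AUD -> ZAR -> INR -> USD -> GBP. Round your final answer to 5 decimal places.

Known legs of the cycle: 1.8396 × 11.114 × 4.2822 × 0.014505 = 1.2699261718199784
For no arbitrage the full-cycle product must be 1, so the missing rate is 1 / 1.2699261718199784 ≈ 0.7874474.

0.78745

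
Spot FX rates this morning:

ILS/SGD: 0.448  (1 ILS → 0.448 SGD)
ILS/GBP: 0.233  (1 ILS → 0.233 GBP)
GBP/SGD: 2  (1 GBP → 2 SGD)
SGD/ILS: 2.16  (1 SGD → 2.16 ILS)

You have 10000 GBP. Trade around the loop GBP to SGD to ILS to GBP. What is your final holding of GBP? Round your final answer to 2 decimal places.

10065.60

10000 GBP × 2 = 20000 SGD
20000 SGD × 2.16 = 43200 ILS
43200 ILS × 0.233 = 10065.6 GBP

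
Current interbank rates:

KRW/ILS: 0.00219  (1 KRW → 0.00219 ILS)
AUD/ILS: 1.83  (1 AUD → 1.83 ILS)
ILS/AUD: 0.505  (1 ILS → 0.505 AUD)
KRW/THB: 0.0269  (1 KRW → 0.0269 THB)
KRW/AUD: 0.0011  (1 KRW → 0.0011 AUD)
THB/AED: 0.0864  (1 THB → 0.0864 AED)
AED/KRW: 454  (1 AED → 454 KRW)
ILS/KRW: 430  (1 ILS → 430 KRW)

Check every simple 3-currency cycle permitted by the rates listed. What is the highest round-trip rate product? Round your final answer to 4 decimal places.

KRW→THB→AED→KRW: 0.0269 × 0.0864 × 454 = 1.05517
KRW→AUD→ILS→KRW: 0.0011 × 1.83 × 430 = 0.86559
Maximum is KRW→THB→AED→KRW at 1.0552; arbitrage exists.

1.0552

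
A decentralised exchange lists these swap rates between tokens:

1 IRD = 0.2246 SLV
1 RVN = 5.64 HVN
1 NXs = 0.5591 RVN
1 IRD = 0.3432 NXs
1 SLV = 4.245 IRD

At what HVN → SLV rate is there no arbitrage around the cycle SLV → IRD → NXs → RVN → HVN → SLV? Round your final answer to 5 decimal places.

Known legs of the cycle: 4.245 × 0.3432 × 0.5591 × 5.64 = 4.594027282416
For no arbitrage the full-cycle product must be 1, so the missing rate is 1 / 4.594027282416 ≈ 0.2176739.

0.21767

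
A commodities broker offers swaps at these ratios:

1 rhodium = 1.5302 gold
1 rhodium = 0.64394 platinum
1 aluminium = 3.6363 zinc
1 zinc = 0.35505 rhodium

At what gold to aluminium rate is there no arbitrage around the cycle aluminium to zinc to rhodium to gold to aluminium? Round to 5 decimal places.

Known legs of the cycle: 3.6363 × 0.35505 × 1.5302 = 1.975592735613
For no arbitrage the full-cycle product must be 1, so the missing rate is 1 / 1.975592735613 ≈ 0.5061772.

0.50618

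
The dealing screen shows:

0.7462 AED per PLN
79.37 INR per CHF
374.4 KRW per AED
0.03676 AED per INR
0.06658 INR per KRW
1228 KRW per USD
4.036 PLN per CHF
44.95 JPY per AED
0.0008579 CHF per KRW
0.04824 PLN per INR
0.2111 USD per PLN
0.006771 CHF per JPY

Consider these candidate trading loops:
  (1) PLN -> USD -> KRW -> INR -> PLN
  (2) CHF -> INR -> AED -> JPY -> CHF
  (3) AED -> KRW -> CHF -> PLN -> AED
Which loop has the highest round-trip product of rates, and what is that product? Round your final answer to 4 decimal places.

0.9673

(1) 0.2111 × 1228 × 0.06658 × 0.04824 = 0.83260
(2) 79.37 × 0.03676 × 44.95 × 0.006771 = 0.88800
(3) 374.4 × 0.0008579 × 4.036 × 0.7462 = 0.96734
Highest is cycle (3) at 0.9673 (≤1, no arbitrage).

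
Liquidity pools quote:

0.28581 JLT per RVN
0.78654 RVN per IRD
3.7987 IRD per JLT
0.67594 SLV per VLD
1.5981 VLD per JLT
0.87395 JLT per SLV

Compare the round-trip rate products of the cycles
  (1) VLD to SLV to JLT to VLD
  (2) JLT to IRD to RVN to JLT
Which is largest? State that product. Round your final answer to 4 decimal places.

(1) 0.67594 × 0.87395 × 1.5981 = 0.94406
(2) 3.7987 × 0.78654 × 0.28581 = 0.85395
Highest is cycle (1) at 0.9441 (≤1, no arbitrage).

0.9441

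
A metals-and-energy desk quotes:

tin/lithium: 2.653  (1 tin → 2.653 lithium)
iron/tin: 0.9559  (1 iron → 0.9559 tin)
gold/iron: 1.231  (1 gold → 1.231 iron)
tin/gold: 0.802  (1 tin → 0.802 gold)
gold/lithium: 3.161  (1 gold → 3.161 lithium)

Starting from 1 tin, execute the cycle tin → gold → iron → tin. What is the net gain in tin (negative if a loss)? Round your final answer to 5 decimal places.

1 tin × 0.802 = 0.802 gold
0.802 gold × 1.231 = 0.987262 iron
0.987262 iron × 0.9559 = 0.9437237458 tin
Net change: 0.9437237458 − 1 = -0.0562762542 tin

-0.05628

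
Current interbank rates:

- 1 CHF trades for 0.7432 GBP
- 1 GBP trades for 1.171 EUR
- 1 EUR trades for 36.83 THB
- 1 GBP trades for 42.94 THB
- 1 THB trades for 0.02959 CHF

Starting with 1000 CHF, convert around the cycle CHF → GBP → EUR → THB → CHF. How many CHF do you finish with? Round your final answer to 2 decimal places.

1000 CHF × 0.7432 = 743.2 GBP
743.2 GBP × 1.171 = 870.2872 EUR
870.2872 EUR × 36.83 = 32052.677576 THB
32052.677576 THB × 0.02959 = 948.43872947384 CHF

948.44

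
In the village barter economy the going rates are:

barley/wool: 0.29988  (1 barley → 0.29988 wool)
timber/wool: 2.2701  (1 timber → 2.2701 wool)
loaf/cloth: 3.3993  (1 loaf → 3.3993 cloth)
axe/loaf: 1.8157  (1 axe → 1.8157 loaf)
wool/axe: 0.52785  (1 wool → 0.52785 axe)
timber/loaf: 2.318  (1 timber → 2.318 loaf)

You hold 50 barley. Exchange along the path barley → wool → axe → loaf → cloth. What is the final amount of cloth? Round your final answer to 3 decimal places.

48.850

50 barley × 0.29988 = 14.994 wool
14.994 wool × 0.52785 = 7.9145829 axe
7.9145829 axe × 1.8157 = 14.37050817153 loaf
14.37050817153 loaf × 3.3993 = 48.849668427481929 cloth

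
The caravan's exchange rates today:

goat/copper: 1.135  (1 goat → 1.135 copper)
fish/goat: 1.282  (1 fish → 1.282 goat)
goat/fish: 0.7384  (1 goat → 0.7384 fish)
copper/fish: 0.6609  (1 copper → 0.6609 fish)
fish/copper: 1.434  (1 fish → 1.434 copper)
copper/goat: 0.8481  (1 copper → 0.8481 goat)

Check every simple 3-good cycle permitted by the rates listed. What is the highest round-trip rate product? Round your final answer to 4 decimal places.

fish→goat→copper→fish: 1.282 × 1.135 × 0.6609 = 0.96166
fish→copper→goat→fish: 1.434 × 0.8481 × 0.7384 = 0.89802
Maximum is fish→goat→copper→fish at 0.9617; no arbitrage — every cycle loses value.

0.9617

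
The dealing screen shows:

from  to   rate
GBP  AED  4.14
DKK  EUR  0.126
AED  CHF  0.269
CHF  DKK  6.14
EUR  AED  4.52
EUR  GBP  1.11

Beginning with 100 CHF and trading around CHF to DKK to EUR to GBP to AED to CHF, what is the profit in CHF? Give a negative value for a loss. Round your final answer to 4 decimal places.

-4.3655

100 CHF × 6.14 = 614 DKK
614 DKK × 0.126 = 77.364 EUR
77.364 EUR × 1.11 = 85.87404 GBP
85.87404 GBP × 4.14 = 355.5185256 AED
355.5185256 AED × 0.269 = 95.6344833864 CHF
Net change: 95.6344833864 − 100 = -4.3655166136 CHF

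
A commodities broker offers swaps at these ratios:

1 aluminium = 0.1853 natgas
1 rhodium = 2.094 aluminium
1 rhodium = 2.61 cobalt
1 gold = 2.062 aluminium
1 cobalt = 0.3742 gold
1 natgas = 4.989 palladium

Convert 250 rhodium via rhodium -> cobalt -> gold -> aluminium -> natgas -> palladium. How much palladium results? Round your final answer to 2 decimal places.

465.44

250 rhodium × 2.61 = 652.5 cobalt
652.5 cobalt × 0.3742 = 244.1655 gold
244.1655 gold × 2.062 = 503.469261 aluminium
503.469261 aluminium × 0.1853 = 93.2928540633 natgas
93.2928540633 natgas × 4.989 = 465.4380489218037 palladium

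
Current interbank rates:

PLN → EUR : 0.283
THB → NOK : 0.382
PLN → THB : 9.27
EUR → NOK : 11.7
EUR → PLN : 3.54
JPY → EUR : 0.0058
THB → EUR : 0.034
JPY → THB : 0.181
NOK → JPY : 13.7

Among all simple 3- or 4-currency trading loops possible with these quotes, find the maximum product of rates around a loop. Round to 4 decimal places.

PLN→THB→EUR→PLN: 9.27 × 0.034 × 3.54 = 1.11574
NOK→JPY→THB→EUR→NOK: 13.7 × 0.181 × 0.034 × 11.7 = 0.98642
NOK→JPY→THB→NOK: 13.7 × 0.181 × 0.382 = 0.94725
NOK→JPY→EUR→NOK: 13.7 × 0.0058 × 11.7 = 0.92968
Maximum is PLN→THB→EUR→PLN at 1.1157; arbitrage exists.

1.1157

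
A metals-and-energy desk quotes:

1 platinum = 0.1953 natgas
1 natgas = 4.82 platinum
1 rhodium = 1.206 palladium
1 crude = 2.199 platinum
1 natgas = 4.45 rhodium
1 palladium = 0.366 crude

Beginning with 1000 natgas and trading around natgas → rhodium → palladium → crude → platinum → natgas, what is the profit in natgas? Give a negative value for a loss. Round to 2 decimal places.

-156.44

1000 natgas × 4.45 = 4450 rhodium
4450 rhodium × 1.206 = 5366.7 palladium
5366.7 palladium × 0.366 = 1964.2122 crude
1964.2122 crude × 2.199 = 4319.3026278 platinum
4319.3026278 platinum × 0.1953 = 843.55980320934 natgas
Net change: 843.55980320934 − 1000 = -156.44019679066 natgas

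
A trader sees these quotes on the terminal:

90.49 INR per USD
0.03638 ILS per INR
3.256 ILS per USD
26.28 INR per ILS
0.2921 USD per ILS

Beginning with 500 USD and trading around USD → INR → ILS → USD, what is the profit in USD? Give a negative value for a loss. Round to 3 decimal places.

500 USD × 90.49 = 45245 INR
45245 INR × 0.03638 = 1646.0131 ILS
1646.0131 ILS × 0.2921 = 480.80042651 USD
Net change: 480.80042651 − 500 = -19.19957349 USD

-19.200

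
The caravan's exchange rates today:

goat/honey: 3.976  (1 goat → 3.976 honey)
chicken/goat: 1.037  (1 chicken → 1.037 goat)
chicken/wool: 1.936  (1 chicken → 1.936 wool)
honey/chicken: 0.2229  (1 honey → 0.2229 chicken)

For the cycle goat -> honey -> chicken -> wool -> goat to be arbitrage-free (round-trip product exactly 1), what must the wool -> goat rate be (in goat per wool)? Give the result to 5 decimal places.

0.58283

Known legs of the cycle: 3.976 × 0.2229 × 1.936 = 1.7157807744
For no arbitrage the full-cycle product must be 1, so the missing rate is 1 / 1.7157807744 ≈ 0.5828250.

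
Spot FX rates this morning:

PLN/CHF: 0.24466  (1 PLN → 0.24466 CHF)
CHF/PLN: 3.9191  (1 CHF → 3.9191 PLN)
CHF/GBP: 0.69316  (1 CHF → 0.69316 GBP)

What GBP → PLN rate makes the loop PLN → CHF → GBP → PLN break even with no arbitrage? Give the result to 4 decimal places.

5.8966

Known legs of the cycle: 0.24466 × 0.69316 = 0.1695885256
For no arbitrage the full-cycle product must be 1, so the missing rate is 1 / 0.1695885256 ≈ 5.896625.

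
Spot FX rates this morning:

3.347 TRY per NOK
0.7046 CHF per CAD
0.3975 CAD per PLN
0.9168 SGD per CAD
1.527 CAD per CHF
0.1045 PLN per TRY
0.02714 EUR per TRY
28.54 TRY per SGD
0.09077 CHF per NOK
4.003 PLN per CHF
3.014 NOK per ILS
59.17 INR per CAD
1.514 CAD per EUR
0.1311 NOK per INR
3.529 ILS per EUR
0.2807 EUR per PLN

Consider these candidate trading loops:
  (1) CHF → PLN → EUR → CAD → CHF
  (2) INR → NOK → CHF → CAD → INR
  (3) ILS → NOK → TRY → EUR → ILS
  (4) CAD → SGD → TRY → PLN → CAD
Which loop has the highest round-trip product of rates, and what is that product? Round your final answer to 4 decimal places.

1.1987

(1) 4.003 × 0.2807 × 1.514 × 0.7046 = 1.19866
(2) 0.1311 × 0.09077 × 1.527 × 59.17 = 1.07519
(3) 3.014 × 3.347 × 0.02714 × 3.529 = 0.96619
(4) 0.9168 × 28.54 × 0.1045 × 0.3975 = 1.08688
Highest is cycle (1) at 1.1987 (>1, arbitrage).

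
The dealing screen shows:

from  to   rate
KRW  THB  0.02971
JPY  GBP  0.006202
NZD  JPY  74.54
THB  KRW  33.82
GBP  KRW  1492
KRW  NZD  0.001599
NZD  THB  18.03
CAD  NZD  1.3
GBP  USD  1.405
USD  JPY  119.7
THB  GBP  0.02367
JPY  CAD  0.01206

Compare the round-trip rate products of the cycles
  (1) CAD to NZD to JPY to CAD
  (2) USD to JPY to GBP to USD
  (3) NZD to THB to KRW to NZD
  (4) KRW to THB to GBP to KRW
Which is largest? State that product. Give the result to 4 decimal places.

(1) 1.3 × 74.54 × 0.01206 = 1.16864
(2) 119.7 × 0.006202 × 1.405 = 1.04304
(3) 18.03 × 33.82 × 0.001599 = 0.97503
(4) 0.02971 × 0.02367 × 1492 = 1.04923
Highest is cycle (1) at 1.1686 (>1, arbitrage).

1.1686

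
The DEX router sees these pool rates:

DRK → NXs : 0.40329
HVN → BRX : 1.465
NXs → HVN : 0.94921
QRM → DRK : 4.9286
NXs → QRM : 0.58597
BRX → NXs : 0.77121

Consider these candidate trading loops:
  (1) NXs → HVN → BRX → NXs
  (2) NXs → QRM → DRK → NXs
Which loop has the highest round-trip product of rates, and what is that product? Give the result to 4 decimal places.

1.1647

(1) 0.94921 × 1.465 × 0.77121 = 1.07244
(2) 0.58597 × 4.9286 × 0.40329 = 1.16471
Highest is cycle (2) at 1.1647 (>1, arbitrage).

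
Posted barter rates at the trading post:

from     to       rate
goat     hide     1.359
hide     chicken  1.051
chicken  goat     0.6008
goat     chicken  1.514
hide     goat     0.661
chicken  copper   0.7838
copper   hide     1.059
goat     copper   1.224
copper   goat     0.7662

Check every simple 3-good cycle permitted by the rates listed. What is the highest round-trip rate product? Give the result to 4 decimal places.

copper→goat→chicken→copper: 0.7662 × 1.514 × 0.7838 = 0.90923
copper→hide→chicken→copper: 1.059 × 1.051 × 0.7838 = 0.87238
chicken→goat→hide→chicken: 0.6008 × 1.359 × 1.051 = 0.85813
copper→hide→goat→copper: 1.059 × 0.661 × 1.224 = 0.85680
Maximum is copper→goat→chicken→copper at 0.9092; no arbitrage — every cycle loses value.

0.9092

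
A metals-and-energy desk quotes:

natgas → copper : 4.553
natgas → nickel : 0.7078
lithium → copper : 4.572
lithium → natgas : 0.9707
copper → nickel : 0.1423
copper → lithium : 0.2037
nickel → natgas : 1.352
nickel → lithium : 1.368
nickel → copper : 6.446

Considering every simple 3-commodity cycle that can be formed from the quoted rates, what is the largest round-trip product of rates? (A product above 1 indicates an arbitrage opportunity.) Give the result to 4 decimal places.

nickel→lithium→natgas→nickel: 1.368 × 0.9707 × 0.7078 = 0.93990
copper→lithium→natgas→copper: 0.2037 × 0.9707 × 4.553 = 0.90027
copper→nickel→lithium→copper: 0.1423 × 1.368 × 4.572 = 0.89001
copper→nickel→natgas→copper: 0.1423 × 1.352 × 4.553 = 0.87595
Maximum is nickel→lithium→natgas→nickel at 0.9399; no arbitrage — every cycle loses value.

0.9399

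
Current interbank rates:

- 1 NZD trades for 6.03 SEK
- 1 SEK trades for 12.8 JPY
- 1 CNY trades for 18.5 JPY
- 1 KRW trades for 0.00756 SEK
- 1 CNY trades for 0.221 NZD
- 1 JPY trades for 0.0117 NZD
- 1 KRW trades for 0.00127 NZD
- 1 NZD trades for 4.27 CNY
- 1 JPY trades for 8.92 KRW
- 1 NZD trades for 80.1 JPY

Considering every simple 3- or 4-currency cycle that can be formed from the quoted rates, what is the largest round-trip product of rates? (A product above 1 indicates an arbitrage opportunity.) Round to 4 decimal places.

0.9242

CNY→JPY→NZD→CNY: 18.5 × 0.0117 × 4.27 = 0.92424
KRW→NZD→JPY→KRW: 0.00127 × 80.1 × 8.92 = 0.90740
JPY→NZD→SEK→JPY: 0.0117 × 6.03 × 12.8 = 0.90305
CNY→JPY→KRW→NZD→CNY: 18.5 × 8.92 × 0.00127 × 4.27 = 0.89489
KRW→NZD→SEK→JPY→KRW: 0.00127 × 6.03 × 12.8 × 8.92 = 0.87437
KRW→SEK→JPY→KRW: 0.00756 × 12.8 × 8.92 = 0.86317
Maximum is CNY→JPY→NZD→CNY at 0.9242; no arbitrage — every cycle loses value.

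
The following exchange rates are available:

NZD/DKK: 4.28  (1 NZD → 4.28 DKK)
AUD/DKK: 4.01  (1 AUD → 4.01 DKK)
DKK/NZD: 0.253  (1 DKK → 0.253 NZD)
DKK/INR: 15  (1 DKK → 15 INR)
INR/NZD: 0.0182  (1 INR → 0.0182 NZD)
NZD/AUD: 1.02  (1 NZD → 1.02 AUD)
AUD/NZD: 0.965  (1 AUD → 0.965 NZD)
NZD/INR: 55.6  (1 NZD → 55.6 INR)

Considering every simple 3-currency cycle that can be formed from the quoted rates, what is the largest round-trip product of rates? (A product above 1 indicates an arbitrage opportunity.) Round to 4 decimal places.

NZD→DKK→INR→NZD: 4.28 × 15 × 0.0182 = 1.16844
AUD→DKK→NZD→AUD: 4.01 × 0.253 × 1.02 = 1.03482
Maximum is NZD→DKK→INR→NZD at 1.1684; arbitrage exists.

1.1684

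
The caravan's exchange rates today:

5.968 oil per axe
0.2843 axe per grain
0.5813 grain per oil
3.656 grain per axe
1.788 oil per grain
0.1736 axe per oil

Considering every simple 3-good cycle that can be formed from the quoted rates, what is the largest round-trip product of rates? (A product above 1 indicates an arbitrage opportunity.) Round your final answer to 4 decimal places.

1.1348

axe→grain→oil→axe: 3.656 × 1.788 × 0.1736 = 1.13481
axe→oil→grain→axe: 5.968 × 0.5813 × 0.2843 = 0.98629
Maximum is axe→grain→oil→axe at 1.1348; arbitrage exists.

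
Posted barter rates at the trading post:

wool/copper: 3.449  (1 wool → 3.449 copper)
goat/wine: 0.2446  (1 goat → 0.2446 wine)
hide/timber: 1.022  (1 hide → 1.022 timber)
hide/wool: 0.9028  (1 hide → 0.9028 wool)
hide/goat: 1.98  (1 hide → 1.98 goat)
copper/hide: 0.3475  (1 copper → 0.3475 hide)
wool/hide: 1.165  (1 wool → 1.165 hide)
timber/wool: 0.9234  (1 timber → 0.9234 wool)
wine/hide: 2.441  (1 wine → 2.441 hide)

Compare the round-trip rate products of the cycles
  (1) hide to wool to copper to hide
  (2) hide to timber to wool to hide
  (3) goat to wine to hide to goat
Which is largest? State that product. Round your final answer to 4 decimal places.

1.1822

(1) 0.9028 × 3.449 × 0.3475 = 1.08203
(2) 1.022 × 0.9234 × 1.165 = 1.09943
(3) 0.2446 × 2.441 × 1.98 = 1.18220
Highest is cycle (3) at 1.1822 (>1, arbitrage).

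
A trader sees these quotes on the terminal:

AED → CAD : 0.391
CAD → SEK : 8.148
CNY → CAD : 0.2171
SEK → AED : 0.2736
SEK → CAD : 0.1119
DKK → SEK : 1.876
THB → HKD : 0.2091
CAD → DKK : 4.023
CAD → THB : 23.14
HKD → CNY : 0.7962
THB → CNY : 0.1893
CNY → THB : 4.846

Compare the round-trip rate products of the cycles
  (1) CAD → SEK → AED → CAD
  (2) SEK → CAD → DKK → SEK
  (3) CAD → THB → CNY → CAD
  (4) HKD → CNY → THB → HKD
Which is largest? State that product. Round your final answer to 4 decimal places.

(1) 8.148 × 0.2736 × 0.391 = 0.87165
(2) 0.1119 × 4.023 × 1.876 = 0.84453
(3) 23.14 × 0.1893 × 0.2171 = 0.95099
(4) 0.7962 × 4.846 × 0.2091 = 0.80679
Highest is cycle (3) at 0.9510 (≤1, no arbitrage).

0.9510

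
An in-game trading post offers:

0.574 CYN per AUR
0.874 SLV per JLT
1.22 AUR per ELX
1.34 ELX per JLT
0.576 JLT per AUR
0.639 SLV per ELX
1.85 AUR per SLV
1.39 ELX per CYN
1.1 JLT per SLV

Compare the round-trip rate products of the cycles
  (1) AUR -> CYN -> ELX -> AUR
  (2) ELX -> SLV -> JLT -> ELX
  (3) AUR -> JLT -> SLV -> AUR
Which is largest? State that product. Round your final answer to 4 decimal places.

(1) 0.574 × 1.39 × 1.22 = 0.97339
(2) 0.639 × 1.1 × 1.34 = 0.94189
(3) 0.576 × 0.874 × 1.85 = 0.93133
Highest is cycle (1) at 0.9734 (≤1, no arbitrage).

0.9734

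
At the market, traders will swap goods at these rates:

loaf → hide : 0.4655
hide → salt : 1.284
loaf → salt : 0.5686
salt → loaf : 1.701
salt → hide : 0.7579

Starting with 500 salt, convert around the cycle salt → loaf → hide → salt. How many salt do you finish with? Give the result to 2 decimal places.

508.35

500 salt × 1.701 = 850.5 loaf
850.5 loaf × 0.4655 = 395.90775 hide
395.90775 hide × 1.284 = 508.345551 salt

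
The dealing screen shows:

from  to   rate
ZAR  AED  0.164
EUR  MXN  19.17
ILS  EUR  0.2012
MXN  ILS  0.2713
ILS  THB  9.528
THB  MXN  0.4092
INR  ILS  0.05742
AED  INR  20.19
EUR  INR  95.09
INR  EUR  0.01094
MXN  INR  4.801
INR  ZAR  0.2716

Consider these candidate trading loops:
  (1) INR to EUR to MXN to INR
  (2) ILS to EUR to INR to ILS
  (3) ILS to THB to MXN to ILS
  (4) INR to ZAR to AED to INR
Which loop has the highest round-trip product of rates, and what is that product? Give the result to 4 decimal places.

1.0986

(1) 0.01094 × 19.17 × 4.801 = 1.00686
(2) 0.2012 × 95.09 × 0.05742 = 1.09857
(3) 9.528 × 0.4092 × 0.2713 = 1.05776
(4) 0.2716 × 0.164 × 20.19 = 0.89931
Highest is cycle (2) at 1.0986 (>1, arbitrage).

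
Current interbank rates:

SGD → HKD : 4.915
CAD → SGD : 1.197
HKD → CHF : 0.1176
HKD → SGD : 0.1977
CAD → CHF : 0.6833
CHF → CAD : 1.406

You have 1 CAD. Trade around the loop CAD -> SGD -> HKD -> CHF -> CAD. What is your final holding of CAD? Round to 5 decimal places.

1 CAD × 1.197 = 1.197 SGD
1.197 SGD × 4.915 = 5.883255 HKD
5.883255 HKD × 0.1176 = 0.691870788 CHF
0.691870788 CHF × 1.406 = 0.972770327928 CAD

0.97277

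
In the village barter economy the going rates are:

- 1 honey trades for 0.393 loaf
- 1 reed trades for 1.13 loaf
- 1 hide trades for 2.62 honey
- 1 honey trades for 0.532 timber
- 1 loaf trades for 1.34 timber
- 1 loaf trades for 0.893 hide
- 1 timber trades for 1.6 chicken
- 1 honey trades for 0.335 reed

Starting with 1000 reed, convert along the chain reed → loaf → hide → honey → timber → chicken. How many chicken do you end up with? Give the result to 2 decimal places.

2250.42

1000 reed × 1.13 = 1130 loaf
1130 loaf × 0.893 = 1009.09 hide
1009.09 hide × 2.62 = 2643.8158 honey
2643.8158 honey × 0.532 = 1406.5100056 timber
1406.5100056 timber × 1.6 = 2250.41600896 chicken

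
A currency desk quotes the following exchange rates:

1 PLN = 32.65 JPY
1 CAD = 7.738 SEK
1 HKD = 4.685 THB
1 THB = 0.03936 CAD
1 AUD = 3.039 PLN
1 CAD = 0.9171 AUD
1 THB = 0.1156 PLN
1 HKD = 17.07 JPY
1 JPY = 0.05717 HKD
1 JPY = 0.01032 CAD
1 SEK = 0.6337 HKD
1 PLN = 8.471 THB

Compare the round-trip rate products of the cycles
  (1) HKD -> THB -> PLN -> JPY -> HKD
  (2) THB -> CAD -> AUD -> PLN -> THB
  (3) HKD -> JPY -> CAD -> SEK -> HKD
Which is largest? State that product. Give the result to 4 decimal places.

(1) 4.685 × 0.1156 × 32.65 × 0.05717 = 1.01092
(2) 0.03936 × 0.9171 × 3.039 × 8.471 = 0.92926
(3) 17.07 × 0.01032 × 7.738 × 0.6337 = 0.86382
Highest is cycle (1) at 1.0109 (>1, arbitrage).

1.0109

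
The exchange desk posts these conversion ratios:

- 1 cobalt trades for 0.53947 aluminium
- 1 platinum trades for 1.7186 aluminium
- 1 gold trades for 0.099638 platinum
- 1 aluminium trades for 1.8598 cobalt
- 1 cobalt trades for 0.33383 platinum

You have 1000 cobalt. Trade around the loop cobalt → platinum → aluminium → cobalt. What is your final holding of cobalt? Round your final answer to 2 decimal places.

1067.00

1000 cobalt × 0.33383 = 333.83 platinum
333.83 platinum × 1.7186 = 573.720238 aluminium
573.720238 aluminium × 1.8598 = 1067.0048986324 cobalt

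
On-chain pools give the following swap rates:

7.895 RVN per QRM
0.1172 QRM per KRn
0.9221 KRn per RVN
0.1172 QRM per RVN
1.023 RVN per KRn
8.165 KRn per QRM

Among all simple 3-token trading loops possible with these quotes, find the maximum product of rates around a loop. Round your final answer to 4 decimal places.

KRn→RVN→QRM→KRn: 1.023 × 0.1172 × 8.165 = 0.97895
KRn→QRM→RVN→KRn: 0.1172 × 7.895 × 0.9221 = 0.85321
Maximum is KRn→RVN→QRM→KRn at 0.9789; no arbitrage — every cycle loses value.

0.9789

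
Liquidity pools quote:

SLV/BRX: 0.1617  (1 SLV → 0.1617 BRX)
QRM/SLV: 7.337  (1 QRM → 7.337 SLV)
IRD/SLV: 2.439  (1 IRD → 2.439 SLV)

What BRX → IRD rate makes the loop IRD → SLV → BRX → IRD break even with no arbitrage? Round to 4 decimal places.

2.5356

Known legs of the cycle: 2.439 × 0.1617 = 0.3943863
For no arbitrage the full-cycle product must be 1, so the missing rate is 1 / 0.3943863 ≈ 2.535585.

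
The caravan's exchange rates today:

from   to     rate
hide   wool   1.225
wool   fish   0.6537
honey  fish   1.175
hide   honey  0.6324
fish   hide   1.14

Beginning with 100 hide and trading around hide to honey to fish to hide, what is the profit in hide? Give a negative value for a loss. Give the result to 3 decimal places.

100 hide × 0.6324 = 63.24 honey
63.24 honey × 1.175 = 74.307 fish
74.307 fish × 1.14 = 84.70998 hide
Net change: 84.70998 − 100 = -15.29002 hide

-15.290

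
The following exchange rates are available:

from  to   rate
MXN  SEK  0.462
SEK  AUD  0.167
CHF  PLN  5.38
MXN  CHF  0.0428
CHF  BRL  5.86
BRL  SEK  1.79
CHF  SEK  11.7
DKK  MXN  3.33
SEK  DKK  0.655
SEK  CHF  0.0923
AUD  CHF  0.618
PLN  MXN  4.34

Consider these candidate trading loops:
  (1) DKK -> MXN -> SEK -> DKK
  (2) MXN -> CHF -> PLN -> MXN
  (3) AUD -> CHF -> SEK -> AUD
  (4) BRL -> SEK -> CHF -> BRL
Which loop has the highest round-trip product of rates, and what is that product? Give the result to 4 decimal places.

(1) 3.33 × 0.462 × 0.655 = 1.00769
(2) 0.0428 × 5.38 × 4.34 = 0.99935
(3) 0.618 × 11.7 × 0.167 = 1.20751
(4) 1.79 × 0.0923 × 5.86 = 0.96817
Highest is cycle (3) at 1.2075 (>1, arbitrage).

1.2075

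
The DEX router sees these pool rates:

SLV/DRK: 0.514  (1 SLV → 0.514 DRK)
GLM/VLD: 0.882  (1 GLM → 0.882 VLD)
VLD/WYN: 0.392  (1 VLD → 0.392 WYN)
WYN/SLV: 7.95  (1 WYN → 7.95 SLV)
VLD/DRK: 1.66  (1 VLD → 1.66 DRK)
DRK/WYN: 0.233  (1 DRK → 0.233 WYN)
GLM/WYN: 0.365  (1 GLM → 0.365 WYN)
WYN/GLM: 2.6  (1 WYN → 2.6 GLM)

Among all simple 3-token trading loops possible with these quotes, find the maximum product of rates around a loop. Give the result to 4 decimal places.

0.9521

WYN→SLV→DRK→WYN: 7.95 × 0.514 × 0.233 = 0.95211
GLM→VLD→WYN→GLM: 0.882 × 0.392 × 2.6 = 0.89893
Maximum is WYN→SLV→DRK→WYN at 0.9521; no arbitrage — every cycle loses value.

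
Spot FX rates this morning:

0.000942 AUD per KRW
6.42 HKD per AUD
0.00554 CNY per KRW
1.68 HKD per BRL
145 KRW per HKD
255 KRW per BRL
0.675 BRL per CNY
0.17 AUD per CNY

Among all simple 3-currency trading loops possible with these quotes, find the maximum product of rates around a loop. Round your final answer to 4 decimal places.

BRL→KRW→CNY→BRL: 255 × 0.00554 × 0.675 = 0.95357
HKD→KRW→AUD→HKD: 145 × 0.000942 × 6.42 = 0.87691
Maximum is BRL→KRW→CNY→BRL at 0.9536; no arbitrage — every cycle loses value.

0.9536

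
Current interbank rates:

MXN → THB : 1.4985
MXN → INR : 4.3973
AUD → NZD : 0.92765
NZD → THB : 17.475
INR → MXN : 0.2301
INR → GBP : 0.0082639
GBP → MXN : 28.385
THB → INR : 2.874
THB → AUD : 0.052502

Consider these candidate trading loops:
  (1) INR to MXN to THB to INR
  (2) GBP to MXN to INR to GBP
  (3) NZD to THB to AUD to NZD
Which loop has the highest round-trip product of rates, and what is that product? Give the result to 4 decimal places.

(1) 0.2301 × 1.4985 × 2.874 = 0.99097
(2) 28.385 × 4.3973 × 0.0082639 = 1.03148
(3) 17.475 × 0.052502 × 0.92765 = 0.85109
Highest is cycle (2) at 1.0315 (>1, arbitrage).

1.0315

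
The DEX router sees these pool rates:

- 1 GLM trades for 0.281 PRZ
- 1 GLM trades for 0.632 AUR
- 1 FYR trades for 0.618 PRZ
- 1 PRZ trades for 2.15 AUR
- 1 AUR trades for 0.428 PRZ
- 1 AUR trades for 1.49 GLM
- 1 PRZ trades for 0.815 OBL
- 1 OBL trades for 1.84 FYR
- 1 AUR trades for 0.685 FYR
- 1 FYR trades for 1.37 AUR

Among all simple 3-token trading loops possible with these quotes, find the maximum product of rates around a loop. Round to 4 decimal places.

0.9268

PRZ→OBL→FYR→PRZ: 0.815 × 1.84 × 0.618 = 0.92675
PRZ→AUR→FYR→PRZ: 2.15 × 0.685 × 0.618 = 0.91016
PRZ→AUR→GLM→PRZ: 2.15 × 1.49 × 0.281 = 0.90018
Maximum is PRZ→OBL→FYR→PRZ at 0.9268; no arbitrage — every cycle loses value.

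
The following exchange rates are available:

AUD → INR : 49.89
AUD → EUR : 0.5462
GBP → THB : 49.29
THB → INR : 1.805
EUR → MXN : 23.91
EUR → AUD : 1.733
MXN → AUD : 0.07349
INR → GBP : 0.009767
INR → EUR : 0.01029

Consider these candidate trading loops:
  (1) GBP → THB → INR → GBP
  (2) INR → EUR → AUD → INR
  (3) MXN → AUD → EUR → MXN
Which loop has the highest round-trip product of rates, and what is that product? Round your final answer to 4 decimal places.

(1) 49.29 × 1.805 × 0.009767 = 0.86895
(2) 0.01029 × 1.733 × 49.89 = 0.88967
(3) 0.07349 × 0.5462 × 23.91 = 0.95975
Highest is cycle (3) at 0.9598 (≤1, no arbitrage).

0.9598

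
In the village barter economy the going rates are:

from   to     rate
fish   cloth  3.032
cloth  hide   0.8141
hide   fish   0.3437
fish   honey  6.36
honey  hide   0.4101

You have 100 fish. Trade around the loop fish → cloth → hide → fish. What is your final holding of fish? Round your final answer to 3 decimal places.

84.837

100 fish × 3.032 = 303.2 cloth
303.2 cloth × 0.8141 = 246.83512 hide
246.83512 hide × 0.3437 = 84.837230744 fish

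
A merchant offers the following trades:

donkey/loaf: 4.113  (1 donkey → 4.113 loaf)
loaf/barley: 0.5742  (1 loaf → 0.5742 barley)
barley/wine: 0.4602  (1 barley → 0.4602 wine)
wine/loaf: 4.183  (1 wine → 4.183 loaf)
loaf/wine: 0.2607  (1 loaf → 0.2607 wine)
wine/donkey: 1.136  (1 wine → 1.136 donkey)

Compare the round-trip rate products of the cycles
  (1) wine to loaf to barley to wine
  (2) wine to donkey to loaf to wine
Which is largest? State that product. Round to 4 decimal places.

1.2181

(1) 4.183 × 0.5742 × 0.4602 = 1.10534
(2) 1.136 × 4.113 × 0.2607 = 1.21809
Highest is cycle (2) at 1.2181 (>1, arbitrage).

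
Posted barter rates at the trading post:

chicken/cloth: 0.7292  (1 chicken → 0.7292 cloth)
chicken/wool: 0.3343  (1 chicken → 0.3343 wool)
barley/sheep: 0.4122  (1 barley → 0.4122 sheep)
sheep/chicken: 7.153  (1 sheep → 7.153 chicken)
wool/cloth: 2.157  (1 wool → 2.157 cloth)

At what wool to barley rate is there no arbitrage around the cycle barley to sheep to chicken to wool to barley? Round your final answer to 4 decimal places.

1.0145

Known legs of the cycle: 0.4122 × 7.153 × 0.3343 = 0.98567238438
For no arbitrage the full-cycle product must be 1, so the missing rate is 1 / 0.98567238438 ≈ 1.014536.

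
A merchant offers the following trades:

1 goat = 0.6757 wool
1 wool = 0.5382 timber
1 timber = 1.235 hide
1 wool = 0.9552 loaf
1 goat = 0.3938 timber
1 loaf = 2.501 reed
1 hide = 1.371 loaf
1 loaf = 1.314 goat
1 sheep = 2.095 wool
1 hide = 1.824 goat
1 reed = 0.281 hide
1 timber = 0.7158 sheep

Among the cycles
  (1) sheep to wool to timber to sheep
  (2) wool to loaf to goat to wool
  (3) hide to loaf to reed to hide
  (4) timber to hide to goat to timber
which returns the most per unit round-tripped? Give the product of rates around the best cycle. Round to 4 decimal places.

0.9635

(1) 2.095 × 0.5382 × 0.7158 = 0.80709
(2) 0.9552 × 1.314 × 0.6757 = 0.84809
(3) 1.371 × 2.501 × 0.281 = 0.96351
(4) 1.235 × 1.824 × 0.3938 = 0.88709
Highest is cycle (3) at 0.9635 (≤1, no arbitrage).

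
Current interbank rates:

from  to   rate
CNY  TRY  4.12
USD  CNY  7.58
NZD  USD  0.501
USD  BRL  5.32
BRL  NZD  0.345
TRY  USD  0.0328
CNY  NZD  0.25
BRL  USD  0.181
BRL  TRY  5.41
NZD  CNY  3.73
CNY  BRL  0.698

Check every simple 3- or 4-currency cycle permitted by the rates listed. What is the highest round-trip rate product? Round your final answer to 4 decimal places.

1.0243

USD→CNY→TRY→USD: 7.58 × 4.12 × 0.0328 = 1.02433
USD→CNY→BRL→USD: 7.58 × 0.698 × 0.181 = 0.95764
NZD→USD→CNY→NZD: 0.501 × 7.58 × 0.25 = 0.94940
USD→BRL→TRY→USD: 5.32 × 5.41 × 0.0328 = 0.94402
USD→CNY→BRL→TRY→USD: 7.58 × 0.698 × 5.41 × 0.0328 = 0.93885
NZD→USD→BRL→NZD: 0.501 × 5.32 × 0.345 = 0.91954
NZD→USD→CNY→BRL→NZD: 0.501 × 7.58 × 0.698 × 0.345 = 0.91450
NZD→CNY→BRL→NZD: 3.73 × 0.698 × 0.345 = 0.89822
Maximum is USD→CNY→TRY→USD at 1.0243; arbitrage exists.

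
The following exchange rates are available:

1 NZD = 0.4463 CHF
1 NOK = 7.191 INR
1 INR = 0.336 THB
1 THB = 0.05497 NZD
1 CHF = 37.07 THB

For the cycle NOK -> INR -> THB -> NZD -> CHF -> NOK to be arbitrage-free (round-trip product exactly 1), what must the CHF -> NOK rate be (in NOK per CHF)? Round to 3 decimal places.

16.870

Known legs of the cycle: 7.191 × 0.336 × 0.05497 × 0.4463 = 0.059276314003536
For no arbitrage the full-cycle product must be 1, so the missing rate is 1 / 0.059276314003536 ≈ 16.87014.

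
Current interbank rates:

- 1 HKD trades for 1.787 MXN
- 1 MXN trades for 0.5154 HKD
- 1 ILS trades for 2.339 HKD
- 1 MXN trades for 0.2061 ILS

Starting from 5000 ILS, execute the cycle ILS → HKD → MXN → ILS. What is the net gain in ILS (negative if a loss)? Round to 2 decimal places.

-692.72

5000 ILS × 2.339 = 11695 HKD
11695 HKD × 1.787 = 20898.965 MXN
20898.965 MXN × 0.2061 = 4307.2766865 ILS
Net change: 4307.2766865 − 5000 = -692.7233135 ILS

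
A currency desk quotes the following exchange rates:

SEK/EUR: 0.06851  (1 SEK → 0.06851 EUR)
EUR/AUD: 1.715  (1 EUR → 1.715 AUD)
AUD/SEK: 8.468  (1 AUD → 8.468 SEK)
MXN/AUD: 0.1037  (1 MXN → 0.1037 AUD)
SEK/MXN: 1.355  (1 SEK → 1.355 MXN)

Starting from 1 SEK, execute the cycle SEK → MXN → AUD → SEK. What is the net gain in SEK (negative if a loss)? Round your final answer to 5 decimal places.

0.18987

1 SEK × 1.355 = 1.355 MXN
1.355 MXN × 0.1037 = 0.1405135 AUD
0.1405135 AUD × 8.468 = 1.189868318 SEK
Net change: 1.189868318 − 1 = 0.189868318 SEK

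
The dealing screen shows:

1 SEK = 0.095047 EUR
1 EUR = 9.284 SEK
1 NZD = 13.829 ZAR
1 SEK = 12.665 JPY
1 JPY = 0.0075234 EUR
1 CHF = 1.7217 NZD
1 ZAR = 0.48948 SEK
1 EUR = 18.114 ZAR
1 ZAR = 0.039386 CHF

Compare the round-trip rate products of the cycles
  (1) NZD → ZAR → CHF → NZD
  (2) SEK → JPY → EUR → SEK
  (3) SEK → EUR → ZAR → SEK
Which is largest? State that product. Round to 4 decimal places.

0.9378

(1) 13.829 × 0.039386 × 1.7217 = 0.93776
(2) 12.665 × 0.0075234 × 9.284 = 0.88462
(3) 0.095047 × 18.114 × 0.48948 = 0.84273
Highest is cycle (1) at 0.9378 (≤1, no arbitrage).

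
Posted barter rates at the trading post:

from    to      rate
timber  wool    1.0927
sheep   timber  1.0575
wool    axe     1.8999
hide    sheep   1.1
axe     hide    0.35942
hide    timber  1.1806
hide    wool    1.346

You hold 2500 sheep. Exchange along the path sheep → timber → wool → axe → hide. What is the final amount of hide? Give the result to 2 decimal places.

1972.67

2500 sheep × 1.0575 = 2643.75 timber
2643.75 timber × 1.0927 = 2888.825625 wool
2888.825625 wool × 1.8999 = 5488.4798049375 axe
5488.4798049375 axe × 0.35942 = 1972.66941149063625 hide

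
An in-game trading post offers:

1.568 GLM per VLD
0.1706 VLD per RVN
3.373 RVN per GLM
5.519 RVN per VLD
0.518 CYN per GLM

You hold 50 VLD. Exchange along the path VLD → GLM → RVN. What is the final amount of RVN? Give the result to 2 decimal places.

264.44

50 VLD × 1.568 = 78.4 GLM
78.4 GLM × 3.373 = 264.4432 RVN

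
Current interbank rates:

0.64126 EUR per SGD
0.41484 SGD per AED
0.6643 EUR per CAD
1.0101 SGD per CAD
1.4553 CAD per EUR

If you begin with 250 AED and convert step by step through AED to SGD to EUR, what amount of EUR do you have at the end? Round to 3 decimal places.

66.505

250 AED × 0.41484 = 103.71 SGD
103.71 SGD × 0.64126 = 66.5050746 EUR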